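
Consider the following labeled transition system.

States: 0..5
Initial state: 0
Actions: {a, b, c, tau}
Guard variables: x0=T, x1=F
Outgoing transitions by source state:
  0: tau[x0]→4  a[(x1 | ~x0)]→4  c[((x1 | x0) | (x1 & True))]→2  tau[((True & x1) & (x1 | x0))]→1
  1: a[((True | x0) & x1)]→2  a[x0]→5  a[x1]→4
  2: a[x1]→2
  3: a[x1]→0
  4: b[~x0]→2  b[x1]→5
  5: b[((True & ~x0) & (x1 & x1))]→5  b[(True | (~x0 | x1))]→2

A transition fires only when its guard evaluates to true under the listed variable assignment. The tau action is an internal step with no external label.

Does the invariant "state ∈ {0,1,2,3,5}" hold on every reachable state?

Inv-set: {0,1,2,3,5}
R = {0,2,4}
  0: ok
  2: ok
  4: ✗ unsafe
reach 4 via tau — violates

Answer: INVARIANT VIOLATED at state 4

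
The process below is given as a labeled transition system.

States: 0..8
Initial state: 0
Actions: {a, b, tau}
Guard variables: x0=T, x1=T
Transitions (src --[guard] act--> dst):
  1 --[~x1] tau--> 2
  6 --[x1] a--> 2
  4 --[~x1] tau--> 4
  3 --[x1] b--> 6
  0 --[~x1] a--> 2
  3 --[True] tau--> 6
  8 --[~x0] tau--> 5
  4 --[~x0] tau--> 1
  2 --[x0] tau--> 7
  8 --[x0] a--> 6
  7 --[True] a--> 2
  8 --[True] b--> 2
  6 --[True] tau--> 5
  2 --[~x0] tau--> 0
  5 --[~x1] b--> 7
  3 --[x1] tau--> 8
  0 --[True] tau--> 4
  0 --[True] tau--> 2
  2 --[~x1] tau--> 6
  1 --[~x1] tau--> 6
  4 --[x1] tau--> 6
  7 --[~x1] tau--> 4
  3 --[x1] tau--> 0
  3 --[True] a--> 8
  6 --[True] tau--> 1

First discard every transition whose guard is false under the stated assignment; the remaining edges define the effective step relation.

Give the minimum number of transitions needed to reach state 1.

Layered search for 1:
  L0 = {0}
  L1 = {2,4}
  L2 = {6,7}
  L3 = {1,5}
first hit 1 at d=3 via tau·tau·tau

Answer: 3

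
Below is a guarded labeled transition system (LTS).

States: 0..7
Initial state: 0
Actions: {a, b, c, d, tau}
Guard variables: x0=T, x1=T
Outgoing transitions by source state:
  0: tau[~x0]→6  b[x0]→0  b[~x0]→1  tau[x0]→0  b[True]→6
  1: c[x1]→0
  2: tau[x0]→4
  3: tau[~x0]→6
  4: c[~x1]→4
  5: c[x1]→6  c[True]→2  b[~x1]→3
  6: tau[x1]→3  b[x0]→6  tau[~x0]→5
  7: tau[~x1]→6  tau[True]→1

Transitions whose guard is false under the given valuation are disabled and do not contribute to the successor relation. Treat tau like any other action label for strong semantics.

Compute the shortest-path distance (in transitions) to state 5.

Answer: UNREACHABLE

Trace:
BFS to 5:
  L0 = {0}
  L1 = {6}
  L2 = {3}
5 never appears.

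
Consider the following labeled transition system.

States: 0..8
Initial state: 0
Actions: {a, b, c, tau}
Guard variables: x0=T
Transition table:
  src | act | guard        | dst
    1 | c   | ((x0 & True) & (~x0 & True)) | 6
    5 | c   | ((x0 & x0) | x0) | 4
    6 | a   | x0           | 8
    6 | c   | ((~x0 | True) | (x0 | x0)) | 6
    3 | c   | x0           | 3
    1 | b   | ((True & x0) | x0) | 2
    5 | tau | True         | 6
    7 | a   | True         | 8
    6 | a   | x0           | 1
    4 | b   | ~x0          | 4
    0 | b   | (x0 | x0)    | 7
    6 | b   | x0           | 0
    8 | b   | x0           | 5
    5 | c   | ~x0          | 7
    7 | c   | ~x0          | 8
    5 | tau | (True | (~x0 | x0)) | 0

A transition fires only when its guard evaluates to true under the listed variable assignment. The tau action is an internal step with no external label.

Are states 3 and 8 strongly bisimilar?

Answer: NOT BISIMILAR

Analysis:
Refine partition for ~:
  π0 = {{0,1,2,3,4,5,6,7,8}}
  π1 = {{0,1,8},{2,4},{3},{5},{6},{7}}
  π2 = {{0},{1},{2,4},{3},{5},{6},{7},{8}}
8 equivalence class(es) (converged in 3)
[3]={3}  [8]={8}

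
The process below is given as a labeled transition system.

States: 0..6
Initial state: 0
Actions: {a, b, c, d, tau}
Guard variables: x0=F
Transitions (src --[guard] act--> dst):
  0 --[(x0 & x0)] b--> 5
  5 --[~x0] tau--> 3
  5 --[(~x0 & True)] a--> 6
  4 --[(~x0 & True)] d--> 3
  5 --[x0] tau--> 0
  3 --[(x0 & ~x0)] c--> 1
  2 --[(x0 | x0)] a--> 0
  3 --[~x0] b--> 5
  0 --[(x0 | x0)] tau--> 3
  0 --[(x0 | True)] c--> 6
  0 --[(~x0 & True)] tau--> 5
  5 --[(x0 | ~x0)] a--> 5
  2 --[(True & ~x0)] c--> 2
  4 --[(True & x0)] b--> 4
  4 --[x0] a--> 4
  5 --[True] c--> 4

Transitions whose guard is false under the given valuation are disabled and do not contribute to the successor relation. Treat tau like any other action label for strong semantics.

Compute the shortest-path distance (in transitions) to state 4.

Answer: 2

Analysis:
Breadth-first toward 4:
  Layer 0: {0}
  Layer 1: {5,6}
  Layer 2: {3,4}
4 enters at depth 2; path tau·c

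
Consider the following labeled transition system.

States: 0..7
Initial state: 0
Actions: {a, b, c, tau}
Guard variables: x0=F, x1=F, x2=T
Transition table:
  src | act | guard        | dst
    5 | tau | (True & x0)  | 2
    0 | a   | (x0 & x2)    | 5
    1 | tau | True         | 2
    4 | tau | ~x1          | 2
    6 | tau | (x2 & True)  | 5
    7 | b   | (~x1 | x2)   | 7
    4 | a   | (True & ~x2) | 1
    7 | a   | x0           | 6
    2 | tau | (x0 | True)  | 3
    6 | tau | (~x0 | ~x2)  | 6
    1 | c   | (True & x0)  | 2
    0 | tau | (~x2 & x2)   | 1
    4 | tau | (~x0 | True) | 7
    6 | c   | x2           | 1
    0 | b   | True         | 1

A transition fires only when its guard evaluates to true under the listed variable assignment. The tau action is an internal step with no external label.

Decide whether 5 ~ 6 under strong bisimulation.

Answer: NOT BISIMILAR

Working:
Bisimulation quotient by refinement:
  round 0: {{0,1,2,3,4,5,6,7}}
  round 1: {{0,7},{1,2,4},{3,5},{6}}
  round 2: {{0},{1},{2},{3,5},{4},{6},{7}}
Fixed point at round 3; 7 class(es).
5∈{3,5}, 6∈{6}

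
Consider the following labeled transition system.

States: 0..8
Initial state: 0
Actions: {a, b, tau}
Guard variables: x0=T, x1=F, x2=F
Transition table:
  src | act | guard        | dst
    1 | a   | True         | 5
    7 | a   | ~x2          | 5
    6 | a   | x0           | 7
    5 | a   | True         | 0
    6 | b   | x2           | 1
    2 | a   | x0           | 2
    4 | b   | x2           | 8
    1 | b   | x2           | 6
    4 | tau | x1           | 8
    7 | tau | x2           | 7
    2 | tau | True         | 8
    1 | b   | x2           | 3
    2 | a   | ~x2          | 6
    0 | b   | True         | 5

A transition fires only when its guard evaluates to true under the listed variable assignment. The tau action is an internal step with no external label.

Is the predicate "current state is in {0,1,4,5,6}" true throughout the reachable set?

Safe = {0,1,4,5,6}
Reach set: {0,5}
  0: ok
  5: ok

Answer: INVARIANT HOLDS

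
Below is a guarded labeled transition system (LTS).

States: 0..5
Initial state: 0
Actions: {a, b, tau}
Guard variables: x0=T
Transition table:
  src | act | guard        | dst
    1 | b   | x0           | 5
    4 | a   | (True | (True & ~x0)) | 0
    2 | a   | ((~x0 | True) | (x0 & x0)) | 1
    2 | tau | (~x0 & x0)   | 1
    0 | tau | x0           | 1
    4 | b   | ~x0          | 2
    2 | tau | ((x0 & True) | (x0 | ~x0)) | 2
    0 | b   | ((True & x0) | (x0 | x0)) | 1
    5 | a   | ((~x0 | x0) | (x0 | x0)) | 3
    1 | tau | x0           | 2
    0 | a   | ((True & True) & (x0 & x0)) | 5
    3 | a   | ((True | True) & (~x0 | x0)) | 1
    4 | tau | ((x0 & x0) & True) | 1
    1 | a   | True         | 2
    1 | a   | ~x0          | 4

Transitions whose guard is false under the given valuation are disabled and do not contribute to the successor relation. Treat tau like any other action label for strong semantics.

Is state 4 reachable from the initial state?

12 transition(s) survive guard evaluation.
L0 = {0}
L1 = {1,5}  total {0,1,5}
L2 = {2,3}  total {0,1,2,3,5}
Reach set: {0,1,2,3,5}

Answer: UNREACHABLE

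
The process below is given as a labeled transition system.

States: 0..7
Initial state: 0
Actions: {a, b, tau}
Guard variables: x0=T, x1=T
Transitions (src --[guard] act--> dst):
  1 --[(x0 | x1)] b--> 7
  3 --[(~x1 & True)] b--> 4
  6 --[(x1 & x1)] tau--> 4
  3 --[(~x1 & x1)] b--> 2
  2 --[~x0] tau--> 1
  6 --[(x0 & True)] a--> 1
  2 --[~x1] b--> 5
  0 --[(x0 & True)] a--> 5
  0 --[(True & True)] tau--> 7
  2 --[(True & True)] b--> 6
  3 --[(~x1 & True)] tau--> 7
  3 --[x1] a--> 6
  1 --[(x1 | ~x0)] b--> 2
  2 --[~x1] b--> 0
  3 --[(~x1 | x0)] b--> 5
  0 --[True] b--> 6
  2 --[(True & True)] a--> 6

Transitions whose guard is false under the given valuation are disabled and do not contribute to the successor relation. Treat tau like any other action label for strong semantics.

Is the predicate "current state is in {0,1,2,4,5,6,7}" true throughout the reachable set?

Answer: INVARIANT HOLDS

Trace:
Safe = {0,1,2,4,5,6,7}
Reachable = {0,1,2,4,5,6,7}
  0: ✓
  1: ✓
  2: ✓
  4: ✓
  5: ✓
  6: ✓
  7: ✓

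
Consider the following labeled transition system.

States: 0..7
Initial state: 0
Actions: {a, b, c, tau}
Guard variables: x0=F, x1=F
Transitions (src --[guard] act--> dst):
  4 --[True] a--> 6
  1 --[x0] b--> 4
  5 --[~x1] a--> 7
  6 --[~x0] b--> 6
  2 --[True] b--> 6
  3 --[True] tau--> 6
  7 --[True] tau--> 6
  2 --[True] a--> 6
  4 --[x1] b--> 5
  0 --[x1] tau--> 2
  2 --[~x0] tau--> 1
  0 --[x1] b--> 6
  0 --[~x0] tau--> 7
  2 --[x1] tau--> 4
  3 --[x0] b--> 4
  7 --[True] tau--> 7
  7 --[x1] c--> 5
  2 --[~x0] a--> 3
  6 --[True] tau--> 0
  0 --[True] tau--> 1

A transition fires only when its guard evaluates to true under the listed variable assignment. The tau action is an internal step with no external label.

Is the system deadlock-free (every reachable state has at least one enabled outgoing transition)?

Reach set: {0,1,6,7}
  0: tau→1  tau→7  [deg 2]
  1: ∅  [STUCK]
  6: b→6  tau→0  [deg 2]
  7: tau→6  tau→7  [deg 2]
witness 1: tau

Answer: DEADLOCK at state 1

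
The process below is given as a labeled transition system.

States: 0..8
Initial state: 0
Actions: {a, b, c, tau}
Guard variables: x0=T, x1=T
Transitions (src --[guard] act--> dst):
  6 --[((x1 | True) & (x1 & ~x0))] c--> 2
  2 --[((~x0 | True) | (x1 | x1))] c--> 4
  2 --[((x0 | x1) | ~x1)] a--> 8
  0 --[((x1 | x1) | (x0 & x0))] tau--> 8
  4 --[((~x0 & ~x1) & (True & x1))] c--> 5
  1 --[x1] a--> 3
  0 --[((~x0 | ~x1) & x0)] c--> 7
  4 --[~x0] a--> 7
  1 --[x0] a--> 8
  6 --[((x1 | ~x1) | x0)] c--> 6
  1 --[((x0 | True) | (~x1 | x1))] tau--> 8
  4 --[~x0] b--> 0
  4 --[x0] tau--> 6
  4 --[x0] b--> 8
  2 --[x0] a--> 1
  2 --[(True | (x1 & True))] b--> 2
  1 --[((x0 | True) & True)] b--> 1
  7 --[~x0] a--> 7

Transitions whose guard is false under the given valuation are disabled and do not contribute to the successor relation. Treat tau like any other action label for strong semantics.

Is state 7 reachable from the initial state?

12 transition(s) survive guard evaluation.
L0 = {0}
L1 = {8}  total {0,8}
Reach set: {0,8}

Answer: UNREACHABLE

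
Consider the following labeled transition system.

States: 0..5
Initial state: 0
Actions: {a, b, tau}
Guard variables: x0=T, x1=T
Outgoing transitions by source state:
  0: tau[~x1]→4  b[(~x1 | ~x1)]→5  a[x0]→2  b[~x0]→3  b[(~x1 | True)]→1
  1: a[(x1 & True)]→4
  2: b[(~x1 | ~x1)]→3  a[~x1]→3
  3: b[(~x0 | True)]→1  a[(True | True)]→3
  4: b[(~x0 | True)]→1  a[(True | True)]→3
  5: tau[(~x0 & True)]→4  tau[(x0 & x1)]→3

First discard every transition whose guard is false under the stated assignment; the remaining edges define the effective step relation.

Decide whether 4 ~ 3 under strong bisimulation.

Compute ~ classes (split until stable):
  π0 = {{0,1,2,3,4,5}}
  π1 = {{0,3,4},{1},{2},{5}}
  π2 = {{0},{1},{2},{3,4},{5}}
stable after 3 split(s): 5 block(s)
4∈{3,4}, 3∈{3,4}

Answer: BISIMILAR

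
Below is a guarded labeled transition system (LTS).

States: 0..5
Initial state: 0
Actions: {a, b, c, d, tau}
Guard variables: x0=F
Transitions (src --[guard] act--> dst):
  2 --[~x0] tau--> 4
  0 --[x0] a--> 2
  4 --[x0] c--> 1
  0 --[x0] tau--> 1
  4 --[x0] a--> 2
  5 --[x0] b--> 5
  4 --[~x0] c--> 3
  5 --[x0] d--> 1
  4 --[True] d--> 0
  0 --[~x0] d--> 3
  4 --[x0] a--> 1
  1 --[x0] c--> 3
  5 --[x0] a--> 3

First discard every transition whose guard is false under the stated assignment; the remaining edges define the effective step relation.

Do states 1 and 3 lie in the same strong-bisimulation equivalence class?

Refine partition for ~:
  round 0: {{0,1,2,3,4,5}}
  round 1: {{0},{1,3,5},{2},{4}}
4 equivalence class(es) (converged in 2)
[1]={1,3,5}  [3]={1,3,5}

Answer: BISIMILAR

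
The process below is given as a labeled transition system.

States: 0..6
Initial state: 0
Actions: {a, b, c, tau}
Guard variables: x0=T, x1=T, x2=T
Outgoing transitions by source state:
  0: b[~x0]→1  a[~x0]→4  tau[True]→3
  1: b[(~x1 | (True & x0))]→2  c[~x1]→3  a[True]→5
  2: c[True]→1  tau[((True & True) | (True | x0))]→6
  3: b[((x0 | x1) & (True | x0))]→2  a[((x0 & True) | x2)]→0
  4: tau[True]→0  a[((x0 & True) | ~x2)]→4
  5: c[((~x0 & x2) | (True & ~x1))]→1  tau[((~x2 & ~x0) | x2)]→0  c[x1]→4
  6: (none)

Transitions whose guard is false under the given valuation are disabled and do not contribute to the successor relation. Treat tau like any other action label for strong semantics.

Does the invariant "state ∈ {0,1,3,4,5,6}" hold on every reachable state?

Safe = {0,1,3,4,5,6}
R = {0,1,2,3,4,5,6}
  0: safe
  1: safe
  2: ✗ unsafe
  3: safe
  4: safe
  5: safe
  6: safe
counterexample path to 2: tau·b

Answer: INVARIANT VIOLATED at state 2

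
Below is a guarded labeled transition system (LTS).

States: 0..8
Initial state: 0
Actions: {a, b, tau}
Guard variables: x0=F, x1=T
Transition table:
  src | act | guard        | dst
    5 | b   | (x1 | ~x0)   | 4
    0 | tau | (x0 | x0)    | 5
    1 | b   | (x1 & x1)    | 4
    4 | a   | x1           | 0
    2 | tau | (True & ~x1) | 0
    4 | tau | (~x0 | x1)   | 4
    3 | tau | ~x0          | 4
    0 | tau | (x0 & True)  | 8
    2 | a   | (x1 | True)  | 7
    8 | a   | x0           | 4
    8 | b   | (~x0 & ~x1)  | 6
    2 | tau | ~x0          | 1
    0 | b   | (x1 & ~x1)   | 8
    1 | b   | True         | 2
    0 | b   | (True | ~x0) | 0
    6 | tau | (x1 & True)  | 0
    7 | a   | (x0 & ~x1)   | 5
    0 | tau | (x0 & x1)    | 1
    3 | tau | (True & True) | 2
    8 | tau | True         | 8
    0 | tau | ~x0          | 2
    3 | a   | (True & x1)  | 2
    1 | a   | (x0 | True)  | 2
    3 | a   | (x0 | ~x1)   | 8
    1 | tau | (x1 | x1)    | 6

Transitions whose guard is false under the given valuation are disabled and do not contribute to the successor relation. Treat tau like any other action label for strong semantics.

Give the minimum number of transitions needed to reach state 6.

Answer: 3

Analysis:
BFS to 6:
  L0 = {0}
  L1 = {2}
  L2 = {1,7}
  L3 = {4,6}
depth(6)=3, e.g. tau·tau·tau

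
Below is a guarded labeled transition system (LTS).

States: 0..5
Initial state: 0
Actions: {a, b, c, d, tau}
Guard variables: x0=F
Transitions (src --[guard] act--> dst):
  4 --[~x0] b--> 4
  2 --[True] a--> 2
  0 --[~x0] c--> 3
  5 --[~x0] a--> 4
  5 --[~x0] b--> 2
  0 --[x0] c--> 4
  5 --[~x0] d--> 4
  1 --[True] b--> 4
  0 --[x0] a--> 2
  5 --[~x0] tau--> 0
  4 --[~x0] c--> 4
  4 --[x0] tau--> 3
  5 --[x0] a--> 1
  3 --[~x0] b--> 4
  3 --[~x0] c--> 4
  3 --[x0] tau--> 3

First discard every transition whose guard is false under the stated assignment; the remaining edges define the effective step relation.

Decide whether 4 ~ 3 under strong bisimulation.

Answer: BISIMILAR

Analysis:
Compute ~ classes (split until stable):
  round 0: {{0,1,2,3,4,5}}
  round 1: {{0},{1},{2},{3,4},{5}}
Fixed point at round 2; 5 class(es).
[4]={3,4}  [3]={3,4}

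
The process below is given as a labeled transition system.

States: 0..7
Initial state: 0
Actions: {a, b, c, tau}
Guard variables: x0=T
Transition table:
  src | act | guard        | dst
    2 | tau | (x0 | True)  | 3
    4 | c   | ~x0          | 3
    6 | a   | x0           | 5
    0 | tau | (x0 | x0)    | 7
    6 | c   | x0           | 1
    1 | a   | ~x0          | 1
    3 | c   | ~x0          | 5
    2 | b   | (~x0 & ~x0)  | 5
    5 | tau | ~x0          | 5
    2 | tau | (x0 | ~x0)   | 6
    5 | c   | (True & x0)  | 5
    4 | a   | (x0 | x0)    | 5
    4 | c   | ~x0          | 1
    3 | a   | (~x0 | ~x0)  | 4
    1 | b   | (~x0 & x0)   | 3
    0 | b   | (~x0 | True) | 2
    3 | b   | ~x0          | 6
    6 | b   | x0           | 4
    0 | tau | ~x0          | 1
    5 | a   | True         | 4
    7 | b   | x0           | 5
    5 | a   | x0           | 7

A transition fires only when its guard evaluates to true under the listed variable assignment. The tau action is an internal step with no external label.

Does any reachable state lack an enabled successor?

Answer: DEADLOCK at state 1

Trace:
Reachable = {0,1,2,3,4,5,6,7}
  0: b→2  tau→7  [deg 2]
  1: ∅  [no exit]
  2: tau→3  tau→6  [deg 2]
  3: ∅  [no exit]
  4: a→5  [deg 1]
  5: a→4  a→7  c→5  [deg 3]
  6: a→5  b→4  c→1  [deg 3]
  7: b→5  [deg 1]
trace reaching 1: b·tau·c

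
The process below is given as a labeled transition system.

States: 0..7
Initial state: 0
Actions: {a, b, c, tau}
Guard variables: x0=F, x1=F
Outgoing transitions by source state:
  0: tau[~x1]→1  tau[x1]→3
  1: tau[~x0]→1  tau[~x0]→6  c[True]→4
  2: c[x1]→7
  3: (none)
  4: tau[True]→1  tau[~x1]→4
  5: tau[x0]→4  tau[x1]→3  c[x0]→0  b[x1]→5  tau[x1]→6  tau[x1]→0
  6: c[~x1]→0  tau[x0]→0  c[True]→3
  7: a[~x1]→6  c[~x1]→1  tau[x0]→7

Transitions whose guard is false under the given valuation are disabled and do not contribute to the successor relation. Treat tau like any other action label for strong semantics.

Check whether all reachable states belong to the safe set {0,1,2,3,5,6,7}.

Answer: INVARIANT VIOLATED at state 4

Working:
Safe = {0,1,2,3,5,6,7}
Reach set: {0,1,3,4,6}
  0: ✓
  1: ✓
  3: ✓
  4: outside
  6: ✓
witness against invariant: tau·c → 4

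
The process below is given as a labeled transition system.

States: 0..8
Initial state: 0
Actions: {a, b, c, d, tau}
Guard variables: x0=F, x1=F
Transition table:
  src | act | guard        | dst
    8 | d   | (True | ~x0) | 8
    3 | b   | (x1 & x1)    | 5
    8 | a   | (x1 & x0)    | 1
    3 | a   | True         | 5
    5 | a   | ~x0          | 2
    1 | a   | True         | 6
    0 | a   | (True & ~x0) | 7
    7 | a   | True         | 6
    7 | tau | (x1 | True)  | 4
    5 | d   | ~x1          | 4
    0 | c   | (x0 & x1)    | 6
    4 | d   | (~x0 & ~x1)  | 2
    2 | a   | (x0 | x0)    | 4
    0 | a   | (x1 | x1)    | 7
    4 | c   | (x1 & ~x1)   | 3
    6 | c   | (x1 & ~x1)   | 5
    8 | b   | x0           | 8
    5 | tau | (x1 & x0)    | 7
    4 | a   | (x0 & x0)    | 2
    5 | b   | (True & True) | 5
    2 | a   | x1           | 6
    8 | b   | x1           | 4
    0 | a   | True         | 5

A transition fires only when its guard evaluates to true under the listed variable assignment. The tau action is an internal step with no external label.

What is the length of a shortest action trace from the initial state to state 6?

BFS to 6:
  L0 = {0}
  L1 = {5,7}
  L2 = {2,4,6}
6 enters at depth 2; path a·a

Answer: 2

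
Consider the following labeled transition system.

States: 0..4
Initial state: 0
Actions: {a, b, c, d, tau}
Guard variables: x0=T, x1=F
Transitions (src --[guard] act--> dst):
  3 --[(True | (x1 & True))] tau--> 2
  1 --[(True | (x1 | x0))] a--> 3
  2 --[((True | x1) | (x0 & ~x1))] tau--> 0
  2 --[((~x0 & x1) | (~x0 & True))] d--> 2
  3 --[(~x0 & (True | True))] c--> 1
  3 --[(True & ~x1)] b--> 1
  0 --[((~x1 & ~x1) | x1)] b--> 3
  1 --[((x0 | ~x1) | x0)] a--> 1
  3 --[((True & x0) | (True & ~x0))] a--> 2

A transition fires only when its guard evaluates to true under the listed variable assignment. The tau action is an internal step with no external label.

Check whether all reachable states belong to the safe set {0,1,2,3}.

Answer: INVARIANT HOLDS

Analysis:
Inv-set: {0,1,2,3}
Reach set: {0,1,2,3}
  0: ✓
  1: ✓
  2: ✓
  3: ✓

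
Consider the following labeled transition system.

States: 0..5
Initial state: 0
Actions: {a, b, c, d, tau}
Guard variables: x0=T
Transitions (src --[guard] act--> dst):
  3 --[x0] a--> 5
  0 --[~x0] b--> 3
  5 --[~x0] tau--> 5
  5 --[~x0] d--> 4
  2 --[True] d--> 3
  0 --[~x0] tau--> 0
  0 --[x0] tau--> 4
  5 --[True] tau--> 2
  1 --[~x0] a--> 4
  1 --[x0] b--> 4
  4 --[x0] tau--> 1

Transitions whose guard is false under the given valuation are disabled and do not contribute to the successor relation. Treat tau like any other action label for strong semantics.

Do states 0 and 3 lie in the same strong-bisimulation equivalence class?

Answer: NOT BISIMILAR

Analysis:
Compute ~ classes (split until stable):
  π0 = {{0,1,2,3,4,5}}
  π1 = {{0,4,5},{1},{2},{3}}
  π2 = {{0},{1},{2},{3},{4},{5}}
Fixed point at round 3; 6 class(es).
class of 0: {0}; class of 3: {3}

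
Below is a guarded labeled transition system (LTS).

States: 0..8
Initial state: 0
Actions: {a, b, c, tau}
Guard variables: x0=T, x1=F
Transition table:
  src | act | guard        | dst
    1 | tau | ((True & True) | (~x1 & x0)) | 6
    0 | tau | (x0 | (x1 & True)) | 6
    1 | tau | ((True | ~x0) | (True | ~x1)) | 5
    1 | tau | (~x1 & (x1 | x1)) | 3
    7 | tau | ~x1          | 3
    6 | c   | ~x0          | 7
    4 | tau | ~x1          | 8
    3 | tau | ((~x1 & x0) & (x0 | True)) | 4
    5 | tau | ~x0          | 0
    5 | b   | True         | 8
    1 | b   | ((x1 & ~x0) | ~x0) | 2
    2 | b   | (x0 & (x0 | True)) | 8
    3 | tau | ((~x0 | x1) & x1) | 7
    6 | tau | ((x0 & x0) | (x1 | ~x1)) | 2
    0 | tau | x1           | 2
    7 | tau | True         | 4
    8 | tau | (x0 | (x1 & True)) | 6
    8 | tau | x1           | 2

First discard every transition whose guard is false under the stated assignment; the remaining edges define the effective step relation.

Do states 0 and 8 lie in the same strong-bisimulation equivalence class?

Refine partition for ~:
  π0 = {{0,1,2,3,4,5,6,7,8}}
  π1 = {{0,1,3,4,6,7,8},{2,5}}
  π2 = {{0,3,4,7,8},{1},{2,5},{6}}
  π3 = {{0,8},{1},{2,5},{3,4,7},{6}}
  π4 = {{0,8},{1},{2,5},{3,7},{4},{6}}
  π5 = {{0,8},{1},{2,5},{3},{4},{6},{7}}
7 equivalence class(es) (converged in 6)
class of 0: {0,8}; class of 8: {0,8}

Answer: BISIMILAR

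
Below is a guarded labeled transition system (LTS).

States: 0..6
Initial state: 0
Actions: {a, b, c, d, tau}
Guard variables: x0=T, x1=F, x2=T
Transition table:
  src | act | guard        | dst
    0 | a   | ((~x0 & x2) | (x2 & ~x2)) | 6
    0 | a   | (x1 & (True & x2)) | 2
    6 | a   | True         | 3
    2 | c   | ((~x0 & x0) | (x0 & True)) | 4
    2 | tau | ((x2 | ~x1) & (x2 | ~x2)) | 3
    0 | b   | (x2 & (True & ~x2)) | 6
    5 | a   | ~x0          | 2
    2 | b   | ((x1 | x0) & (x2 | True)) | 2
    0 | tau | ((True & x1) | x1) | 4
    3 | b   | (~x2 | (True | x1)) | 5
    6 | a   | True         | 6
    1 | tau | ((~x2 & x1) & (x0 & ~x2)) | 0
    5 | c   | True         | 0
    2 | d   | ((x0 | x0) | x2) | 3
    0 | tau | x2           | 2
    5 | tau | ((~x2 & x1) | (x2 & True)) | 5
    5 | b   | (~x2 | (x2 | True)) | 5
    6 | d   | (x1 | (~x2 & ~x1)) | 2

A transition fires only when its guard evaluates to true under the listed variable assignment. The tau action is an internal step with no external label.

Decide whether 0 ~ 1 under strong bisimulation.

Bisimulation quotient by refinement:
  P[0] = {{0,1,2,3,4,5,6}}
  P[1] = {{0},{1,4},{2},{3},{5},{6}}
stable after 2 split(s): 6 block(s)
0∈{0}, 1∈{1,4}

Answer: NOT BISIMILAR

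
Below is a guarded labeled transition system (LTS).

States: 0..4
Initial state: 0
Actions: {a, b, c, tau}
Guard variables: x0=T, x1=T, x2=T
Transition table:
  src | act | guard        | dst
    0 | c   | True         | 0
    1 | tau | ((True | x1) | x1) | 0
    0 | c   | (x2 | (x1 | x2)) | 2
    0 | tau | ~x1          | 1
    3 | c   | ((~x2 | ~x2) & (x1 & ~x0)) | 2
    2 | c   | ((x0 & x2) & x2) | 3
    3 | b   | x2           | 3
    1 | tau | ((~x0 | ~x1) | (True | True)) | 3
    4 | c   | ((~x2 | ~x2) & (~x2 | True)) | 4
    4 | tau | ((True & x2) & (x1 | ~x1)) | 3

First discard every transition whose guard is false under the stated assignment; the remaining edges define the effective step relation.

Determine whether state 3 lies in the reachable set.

After dropping false guards: 7 live edges.
depth 0: {0}
depth 1: {2}  total {0,2}
depth 2: {3}  total {0,2,3}
Reach set: {0,2,3}
Path to 3: c·c

Answer: REACHABLE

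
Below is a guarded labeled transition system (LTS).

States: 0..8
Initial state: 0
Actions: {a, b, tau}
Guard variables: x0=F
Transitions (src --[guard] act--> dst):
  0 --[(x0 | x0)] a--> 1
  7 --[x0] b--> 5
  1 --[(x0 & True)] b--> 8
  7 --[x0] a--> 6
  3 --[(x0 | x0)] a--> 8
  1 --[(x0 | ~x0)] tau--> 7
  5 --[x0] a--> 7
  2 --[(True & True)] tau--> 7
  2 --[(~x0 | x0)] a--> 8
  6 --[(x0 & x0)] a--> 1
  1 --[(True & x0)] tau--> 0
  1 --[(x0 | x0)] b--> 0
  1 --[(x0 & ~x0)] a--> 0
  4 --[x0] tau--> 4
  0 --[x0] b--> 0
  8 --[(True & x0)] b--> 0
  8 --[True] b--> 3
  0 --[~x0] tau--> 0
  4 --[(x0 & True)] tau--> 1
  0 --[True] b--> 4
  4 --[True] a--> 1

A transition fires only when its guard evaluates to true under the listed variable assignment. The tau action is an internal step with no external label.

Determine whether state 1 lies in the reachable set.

Answer: REACHABLE

Working:
Guard filter leaves 7 enabled edge(s).
Layer 0: {0}
Layer 1: {4}  now seen {0,4}
Layer 2: {1}  now seen {0,1,4}
Layer 3: {7}  now seen {0,1,4,7}
R = {0,1,4,7}
trace reaching 1: b·a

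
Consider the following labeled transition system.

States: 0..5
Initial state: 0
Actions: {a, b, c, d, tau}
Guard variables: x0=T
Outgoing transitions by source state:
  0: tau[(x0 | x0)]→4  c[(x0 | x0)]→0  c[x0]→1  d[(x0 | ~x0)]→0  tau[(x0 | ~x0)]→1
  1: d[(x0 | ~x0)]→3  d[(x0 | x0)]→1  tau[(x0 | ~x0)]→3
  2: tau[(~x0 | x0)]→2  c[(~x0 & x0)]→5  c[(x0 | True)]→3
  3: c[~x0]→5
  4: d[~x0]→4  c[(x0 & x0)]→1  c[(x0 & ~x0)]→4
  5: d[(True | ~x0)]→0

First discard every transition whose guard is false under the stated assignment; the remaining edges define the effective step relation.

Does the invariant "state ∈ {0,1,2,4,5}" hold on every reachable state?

Answer: INVARIANT VIOLATED at state 3

Analysis:
Allowed set {0,1,2,4,5}
Reach set: {0,1,3,4}
  0: safe
  1: safe
  3: ✗ unsafe
  4: safe
witness against invariant: tau·d → 3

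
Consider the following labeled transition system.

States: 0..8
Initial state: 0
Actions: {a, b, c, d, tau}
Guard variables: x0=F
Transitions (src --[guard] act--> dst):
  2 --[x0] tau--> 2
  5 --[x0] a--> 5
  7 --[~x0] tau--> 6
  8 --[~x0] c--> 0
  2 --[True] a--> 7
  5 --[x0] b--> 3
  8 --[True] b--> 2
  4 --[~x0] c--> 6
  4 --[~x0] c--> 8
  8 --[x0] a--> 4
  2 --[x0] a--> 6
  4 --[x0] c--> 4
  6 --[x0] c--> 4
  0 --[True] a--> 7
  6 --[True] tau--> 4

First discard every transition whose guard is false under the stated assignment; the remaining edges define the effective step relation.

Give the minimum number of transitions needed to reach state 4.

Layered search for 4:
  Layer 0: {0}
  Layer 1: {7}
  Layer 2: {6}
  Layer 3: {4}
depth(4)=3, e.g. a·tau·tau

Answer: 3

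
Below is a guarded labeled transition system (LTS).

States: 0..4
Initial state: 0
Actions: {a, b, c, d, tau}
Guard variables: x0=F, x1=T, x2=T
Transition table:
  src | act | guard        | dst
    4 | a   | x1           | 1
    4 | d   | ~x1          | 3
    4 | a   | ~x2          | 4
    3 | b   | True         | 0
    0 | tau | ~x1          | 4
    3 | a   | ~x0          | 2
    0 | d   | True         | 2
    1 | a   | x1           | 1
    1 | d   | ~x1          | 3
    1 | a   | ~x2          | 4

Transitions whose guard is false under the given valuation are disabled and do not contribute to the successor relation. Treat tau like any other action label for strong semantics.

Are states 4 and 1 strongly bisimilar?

Answer: BISIMILAR

Working:
Refine partition for ~:
  P[0] = {{0,1,2,3,4}}
  P[1] = {{0},{1,4},{2},{3}}
4 equivalence class(es) (converged in 2)
[4]={1,4}  [1]={1,4}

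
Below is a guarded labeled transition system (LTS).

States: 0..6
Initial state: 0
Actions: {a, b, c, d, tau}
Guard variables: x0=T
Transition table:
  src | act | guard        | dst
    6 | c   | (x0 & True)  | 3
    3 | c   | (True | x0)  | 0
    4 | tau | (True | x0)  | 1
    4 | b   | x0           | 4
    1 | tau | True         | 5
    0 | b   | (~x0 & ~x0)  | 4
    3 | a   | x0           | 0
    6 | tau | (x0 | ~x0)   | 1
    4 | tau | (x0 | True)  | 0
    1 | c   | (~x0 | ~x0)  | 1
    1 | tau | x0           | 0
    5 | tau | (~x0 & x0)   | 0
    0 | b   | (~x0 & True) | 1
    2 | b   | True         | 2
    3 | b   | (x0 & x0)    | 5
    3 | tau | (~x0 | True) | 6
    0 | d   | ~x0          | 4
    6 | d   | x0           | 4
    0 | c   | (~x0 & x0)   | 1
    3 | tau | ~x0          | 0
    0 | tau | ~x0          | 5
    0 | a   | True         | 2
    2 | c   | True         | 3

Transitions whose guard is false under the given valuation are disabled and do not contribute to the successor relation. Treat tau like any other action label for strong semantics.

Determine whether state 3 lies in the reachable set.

Answer: REACHABLE

Trace:
Guard filter leaves 15 enabled edge(s).
depth 0: {0}
depth 1: {2}  now seen {0,2}
depth 2: {3}  now seen {0,2,3}
depth 3: {5,6}  now seen {0,2,3,5,6}
depth 4: {1,4}  now seen {0,1,2,3,4,5,6}
R = {0,1,2,3,4,5,6}
witness 3: a·c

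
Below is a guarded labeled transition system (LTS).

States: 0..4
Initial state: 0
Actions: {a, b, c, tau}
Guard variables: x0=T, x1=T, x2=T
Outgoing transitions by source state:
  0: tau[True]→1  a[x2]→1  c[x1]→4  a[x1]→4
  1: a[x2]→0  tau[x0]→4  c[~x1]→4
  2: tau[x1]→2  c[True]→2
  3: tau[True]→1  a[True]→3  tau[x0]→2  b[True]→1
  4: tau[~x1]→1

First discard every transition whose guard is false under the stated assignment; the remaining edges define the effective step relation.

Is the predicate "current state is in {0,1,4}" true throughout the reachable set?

Allowed set {0,1,4}
R = {0,1,4}
  0: ok
  1: ok
  4: ok

Answer: INVARIANT HOLDS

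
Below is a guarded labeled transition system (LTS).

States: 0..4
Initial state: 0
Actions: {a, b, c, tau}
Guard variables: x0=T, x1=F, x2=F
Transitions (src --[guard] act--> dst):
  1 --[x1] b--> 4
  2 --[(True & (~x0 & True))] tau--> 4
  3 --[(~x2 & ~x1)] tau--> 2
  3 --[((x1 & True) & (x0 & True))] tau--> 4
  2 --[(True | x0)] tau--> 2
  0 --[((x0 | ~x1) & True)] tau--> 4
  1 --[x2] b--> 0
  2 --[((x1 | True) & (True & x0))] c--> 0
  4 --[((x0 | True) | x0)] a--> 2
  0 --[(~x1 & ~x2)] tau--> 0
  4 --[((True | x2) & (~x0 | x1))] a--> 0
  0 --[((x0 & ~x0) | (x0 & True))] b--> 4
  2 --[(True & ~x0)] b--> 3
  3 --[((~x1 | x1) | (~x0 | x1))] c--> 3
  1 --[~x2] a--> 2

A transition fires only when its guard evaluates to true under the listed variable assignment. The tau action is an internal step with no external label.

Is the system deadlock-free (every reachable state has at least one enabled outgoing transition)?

Answer: DEADLOCK-FREE

Working:
R = {0,2,4}
  0: b→4  tau→0  tau→4  [deg 3]
  2: c→0  tau→2  [deg 2]
  4: a→2  [deg 1]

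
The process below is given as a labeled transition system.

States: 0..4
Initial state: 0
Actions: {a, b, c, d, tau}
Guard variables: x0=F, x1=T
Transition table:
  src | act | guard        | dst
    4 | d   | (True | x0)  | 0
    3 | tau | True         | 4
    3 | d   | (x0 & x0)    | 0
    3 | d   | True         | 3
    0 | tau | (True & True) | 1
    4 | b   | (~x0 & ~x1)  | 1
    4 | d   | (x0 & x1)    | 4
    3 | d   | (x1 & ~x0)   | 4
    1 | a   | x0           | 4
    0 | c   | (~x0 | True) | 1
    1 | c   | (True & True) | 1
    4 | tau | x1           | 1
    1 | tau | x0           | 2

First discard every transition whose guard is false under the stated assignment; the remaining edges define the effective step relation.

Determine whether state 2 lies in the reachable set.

8 transition(s) survive guard evaluation.
Layer 0: {0}
Layer 1: {1}  now seen {0,1}
Reachable = {0,1}

Answer: UNREACHABLE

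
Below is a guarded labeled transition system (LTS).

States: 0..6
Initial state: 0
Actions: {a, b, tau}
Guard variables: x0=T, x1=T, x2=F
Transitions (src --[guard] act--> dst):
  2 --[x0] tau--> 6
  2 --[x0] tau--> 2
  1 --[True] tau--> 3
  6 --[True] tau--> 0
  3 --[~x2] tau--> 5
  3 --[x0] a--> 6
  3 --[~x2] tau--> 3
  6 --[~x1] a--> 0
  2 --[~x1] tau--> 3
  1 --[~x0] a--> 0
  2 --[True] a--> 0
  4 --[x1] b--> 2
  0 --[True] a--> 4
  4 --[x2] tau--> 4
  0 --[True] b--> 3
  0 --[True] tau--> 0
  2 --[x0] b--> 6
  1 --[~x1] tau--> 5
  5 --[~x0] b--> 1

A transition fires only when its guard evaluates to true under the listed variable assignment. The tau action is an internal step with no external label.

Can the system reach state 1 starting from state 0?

Answer: UNREACHABLE

Analysis:
After dropping false guards: 13 live edges.
L0 = {0}
L1 = {3,4}  cumulative {0,3,4}
L2 = {2,5,6}  cumulative {0,2,3,4,5,6}
Reachable = {0,2,3,4,5,6}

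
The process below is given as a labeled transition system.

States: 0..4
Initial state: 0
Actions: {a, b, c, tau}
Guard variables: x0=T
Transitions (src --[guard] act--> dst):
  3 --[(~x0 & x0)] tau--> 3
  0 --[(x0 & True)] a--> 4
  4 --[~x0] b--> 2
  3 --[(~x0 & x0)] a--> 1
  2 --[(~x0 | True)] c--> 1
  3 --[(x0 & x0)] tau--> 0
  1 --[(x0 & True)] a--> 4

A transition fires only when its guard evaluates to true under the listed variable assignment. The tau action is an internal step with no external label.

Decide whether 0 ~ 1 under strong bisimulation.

Answer: BISIMILAR

Working:
Bisimulation quotient by refinement:
  P[0] = {{0,1,2,3,4}}
  P[1] = {{0,1},{2},{3},{4}}
Fixed point at round 2; 4 class(es).
[0]={0,1}  [1]={0,1}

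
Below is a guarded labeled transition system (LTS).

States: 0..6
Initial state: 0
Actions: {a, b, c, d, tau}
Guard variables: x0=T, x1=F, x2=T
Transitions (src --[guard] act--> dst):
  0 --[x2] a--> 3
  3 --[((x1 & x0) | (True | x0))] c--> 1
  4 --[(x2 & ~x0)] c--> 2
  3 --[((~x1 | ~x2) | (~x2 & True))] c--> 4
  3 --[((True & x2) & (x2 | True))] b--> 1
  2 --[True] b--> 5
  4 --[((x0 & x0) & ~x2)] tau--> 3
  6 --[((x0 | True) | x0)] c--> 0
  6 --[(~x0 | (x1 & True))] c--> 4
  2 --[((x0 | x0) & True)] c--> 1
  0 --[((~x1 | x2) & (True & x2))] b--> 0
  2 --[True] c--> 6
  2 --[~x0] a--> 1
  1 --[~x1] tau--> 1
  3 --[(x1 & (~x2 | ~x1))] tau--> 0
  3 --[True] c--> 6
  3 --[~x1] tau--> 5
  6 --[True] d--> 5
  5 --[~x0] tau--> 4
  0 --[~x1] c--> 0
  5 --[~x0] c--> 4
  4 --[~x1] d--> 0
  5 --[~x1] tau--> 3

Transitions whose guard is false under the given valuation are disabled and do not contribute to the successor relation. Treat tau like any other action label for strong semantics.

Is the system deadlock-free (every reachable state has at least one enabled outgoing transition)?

Reachable = {0,1,3,4,5,6}
  0: a→3  b→0  c→0  [3 exit(s)]
  1: tau→1  [1 exit(s)]
  3: b→1  c→1  c→4  c→6  tau→5  [5 exit(s)]
  4: d→0  [1 exit(s)]
  5: tau→3  [1 exit(s)]
  6: c→0  d→5  [2 exit(s)]

Answer: DEADLOCK-FREE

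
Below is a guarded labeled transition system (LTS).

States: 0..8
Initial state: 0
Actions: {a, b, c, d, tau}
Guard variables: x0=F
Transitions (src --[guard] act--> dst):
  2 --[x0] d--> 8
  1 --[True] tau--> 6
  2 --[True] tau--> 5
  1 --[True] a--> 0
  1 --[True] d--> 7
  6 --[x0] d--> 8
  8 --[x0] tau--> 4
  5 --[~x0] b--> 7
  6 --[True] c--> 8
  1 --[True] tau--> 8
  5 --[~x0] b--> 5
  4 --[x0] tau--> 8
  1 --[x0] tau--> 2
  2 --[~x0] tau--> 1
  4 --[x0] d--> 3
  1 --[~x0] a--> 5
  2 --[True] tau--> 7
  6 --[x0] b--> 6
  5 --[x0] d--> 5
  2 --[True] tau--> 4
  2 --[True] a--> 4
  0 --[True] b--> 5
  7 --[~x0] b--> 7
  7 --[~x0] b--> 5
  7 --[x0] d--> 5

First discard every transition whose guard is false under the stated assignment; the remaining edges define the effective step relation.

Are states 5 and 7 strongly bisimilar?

Answer: BISIMILAR

Working:
Compute ~ classes (split until stable):
  π0 = {{0,1,2,3,4,5,6,7,8}}
  π1 = {{0,5,7},{1},{2},{3,4,8},{6}}
Fixed point at round 2; 5 class(es).
5∈{0,5,7}, 7∈{0,5,7}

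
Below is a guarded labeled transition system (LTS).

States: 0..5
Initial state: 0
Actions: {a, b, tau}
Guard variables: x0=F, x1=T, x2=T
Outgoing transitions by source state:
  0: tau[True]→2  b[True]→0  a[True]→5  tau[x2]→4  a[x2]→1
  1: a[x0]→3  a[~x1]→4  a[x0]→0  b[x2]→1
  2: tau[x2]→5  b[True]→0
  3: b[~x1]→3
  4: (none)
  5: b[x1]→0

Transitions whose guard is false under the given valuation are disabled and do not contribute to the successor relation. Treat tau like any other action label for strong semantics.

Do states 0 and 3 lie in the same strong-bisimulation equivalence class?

Answer: NOT BISIMILAR

Trace:
Compute ~ classes (split until stable):
  round 0: {{0,1,2,3,4,5}}
  round 1: {{0},{1,5},{2},{3,4}}
  round 2: {{0},{1},{2},{3,4},{5}}
stable after 3 split(s): 5 block(s)
class of 0: {0}; class of 3: {3,4}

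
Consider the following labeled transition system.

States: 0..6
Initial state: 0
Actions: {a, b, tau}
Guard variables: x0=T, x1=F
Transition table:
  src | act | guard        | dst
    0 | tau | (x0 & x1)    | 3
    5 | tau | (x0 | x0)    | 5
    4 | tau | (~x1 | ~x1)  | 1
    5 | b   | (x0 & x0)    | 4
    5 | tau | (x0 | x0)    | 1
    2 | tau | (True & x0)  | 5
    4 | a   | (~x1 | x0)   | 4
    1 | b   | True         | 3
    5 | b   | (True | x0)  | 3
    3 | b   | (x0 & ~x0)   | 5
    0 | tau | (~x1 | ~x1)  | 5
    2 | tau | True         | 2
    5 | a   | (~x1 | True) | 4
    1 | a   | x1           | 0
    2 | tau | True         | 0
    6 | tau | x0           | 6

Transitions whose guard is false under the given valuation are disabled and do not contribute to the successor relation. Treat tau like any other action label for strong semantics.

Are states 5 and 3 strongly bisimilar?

Bisimulation quotient by refinement:
  π0 = {{0,1,2,3,4,5,6}}
  π1 = {{0,2,6},{1},{3},{4},{5}}
  π2 = {{0},{1},{2},{3},{4},{5},{6}}
stable after 3 split(s): 7 block(s)
[5]={5}  [3]={3}

Answer: NOT BISIMILAR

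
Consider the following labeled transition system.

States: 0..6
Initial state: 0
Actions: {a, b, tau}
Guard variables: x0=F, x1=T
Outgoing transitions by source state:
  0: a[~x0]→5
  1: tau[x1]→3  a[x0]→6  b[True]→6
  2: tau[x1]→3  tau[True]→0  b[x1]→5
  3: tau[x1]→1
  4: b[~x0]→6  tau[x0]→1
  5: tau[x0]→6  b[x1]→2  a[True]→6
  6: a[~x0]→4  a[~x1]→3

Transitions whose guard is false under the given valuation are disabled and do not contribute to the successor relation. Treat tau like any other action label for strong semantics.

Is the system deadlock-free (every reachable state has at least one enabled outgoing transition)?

Answer: DEADLOCK-FREE

Working:
Reach set: {0,1,2,3,4,5,6}
  0: a→5  [1 exit(s)]
  1: b→6  tau→3  [2 exit(s)]
  2: b→5  tau→0  tau→3  [3 exit(s)]
  3: tau→1  [1 exit(s)]
  4: b→6  [1 exit(s)]
  5: a→6  b→2  [2 exit(s)]
  6: a→4  [1 exit(s)]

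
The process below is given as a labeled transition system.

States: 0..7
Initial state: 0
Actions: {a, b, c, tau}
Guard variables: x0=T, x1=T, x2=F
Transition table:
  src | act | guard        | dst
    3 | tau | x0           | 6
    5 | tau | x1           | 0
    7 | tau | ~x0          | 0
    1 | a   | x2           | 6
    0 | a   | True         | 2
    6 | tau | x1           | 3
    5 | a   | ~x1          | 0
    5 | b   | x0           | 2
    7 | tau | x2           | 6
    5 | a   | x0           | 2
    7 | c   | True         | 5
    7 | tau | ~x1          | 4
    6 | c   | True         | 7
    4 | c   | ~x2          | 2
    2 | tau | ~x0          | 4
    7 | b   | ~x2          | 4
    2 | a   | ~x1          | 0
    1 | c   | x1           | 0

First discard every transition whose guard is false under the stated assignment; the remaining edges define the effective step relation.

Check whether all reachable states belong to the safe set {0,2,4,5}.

Answer: INVARIANT HOLDS

Trace:
Inv-set: {0,2,4,5}
R = {0,2}
  0: ✓
  2: ✓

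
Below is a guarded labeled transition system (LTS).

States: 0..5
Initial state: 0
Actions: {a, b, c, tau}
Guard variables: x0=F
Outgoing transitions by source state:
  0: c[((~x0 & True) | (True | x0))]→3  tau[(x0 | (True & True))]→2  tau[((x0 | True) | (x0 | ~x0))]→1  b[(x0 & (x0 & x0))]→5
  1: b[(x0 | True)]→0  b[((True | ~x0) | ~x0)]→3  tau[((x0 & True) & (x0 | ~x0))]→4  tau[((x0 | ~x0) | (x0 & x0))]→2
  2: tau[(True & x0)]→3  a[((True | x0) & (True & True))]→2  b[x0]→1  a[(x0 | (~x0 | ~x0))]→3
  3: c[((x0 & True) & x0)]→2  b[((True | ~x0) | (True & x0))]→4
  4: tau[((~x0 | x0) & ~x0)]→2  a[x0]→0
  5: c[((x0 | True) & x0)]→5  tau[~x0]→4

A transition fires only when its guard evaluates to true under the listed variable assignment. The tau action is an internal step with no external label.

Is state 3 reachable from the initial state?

After dropping false guards: 11 live edges.
Layer 0: {0}
Layer 1: {1,2,3}  cumulative {0,1,2,3}
Layer 2: {4}  cumulative {0,1,2,3,4}
Reach set: {0,1,2,3,4}
Path to 3: c

Answer: REACHABLE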